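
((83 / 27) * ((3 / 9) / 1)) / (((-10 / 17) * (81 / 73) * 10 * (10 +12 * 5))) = -103003 / 45927000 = -0.00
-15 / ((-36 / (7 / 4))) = 35 / 48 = 0.73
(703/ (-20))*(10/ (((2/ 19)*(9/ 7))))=-2597.19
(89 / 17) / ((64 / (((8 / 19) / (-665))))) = -89 / 1718360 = -0.00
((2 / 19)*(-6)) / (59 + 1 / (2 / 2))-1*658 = -62511 / 95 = -658.01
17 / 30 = 0.57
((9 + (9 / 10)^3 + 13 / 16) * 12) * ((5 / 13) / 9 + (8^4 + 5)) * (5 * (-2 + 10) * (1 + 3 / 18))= 70812610582 / 2925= 24209439.52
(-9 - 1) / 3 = -10 / 3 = -3.33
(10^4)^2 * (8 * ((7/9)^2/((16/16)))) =39200000000/81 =483950617.28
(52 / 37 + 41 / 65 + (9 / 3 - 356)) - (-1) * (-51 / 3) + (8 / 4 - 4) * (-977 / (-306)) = -137747494 / 367965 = -374.35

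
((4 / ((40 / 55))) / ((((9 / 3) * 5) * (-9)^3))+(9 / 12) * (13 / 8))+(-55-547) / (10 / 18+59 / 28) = -52798223761 / 234796320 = -224.87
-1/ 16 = -0.06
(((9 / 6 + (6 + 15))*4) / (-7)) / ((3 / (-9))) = 270 / 7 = 38.57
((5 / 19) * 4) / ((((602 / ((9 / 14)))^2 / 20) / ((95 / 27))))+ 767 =3405057758 / 4439449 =767.00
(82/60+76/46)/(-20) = -2083/13800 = -0.15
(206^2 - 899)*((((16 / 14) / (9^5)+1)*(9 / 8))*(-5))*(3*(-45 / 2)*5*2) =2146170060875 / 13608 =157713849.27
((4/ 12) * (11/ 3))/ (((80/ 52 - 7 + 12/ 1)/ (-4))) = -572/ 765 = -0.75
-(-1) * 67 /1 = 67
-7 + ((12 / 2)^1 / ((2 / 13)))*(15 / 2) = 285.50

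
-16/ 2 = -8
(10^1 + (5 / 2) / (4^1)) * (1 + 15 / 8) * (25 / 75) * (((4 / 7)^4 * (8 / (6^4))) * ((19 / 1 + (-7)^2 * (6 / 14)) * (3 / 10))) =15640 / 194481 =0.08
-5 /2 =-2.50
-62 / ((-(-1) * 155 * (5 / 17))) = -1.36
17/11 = 1.55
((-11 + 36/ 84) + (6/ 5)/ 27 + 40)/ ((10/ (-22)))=-102124/ 1575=-64.84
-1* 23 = -23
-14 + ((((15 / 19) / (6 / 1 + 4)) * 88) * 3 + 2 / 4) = 279 / 38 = 7.34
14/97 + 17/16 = 1873/1552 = 1.21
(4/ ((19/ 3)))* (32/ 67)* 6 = 2304/ 1273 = 1.81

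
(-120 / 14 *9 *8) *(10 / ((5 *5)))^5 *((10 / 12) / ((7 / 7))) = -4608 / 875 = -5.27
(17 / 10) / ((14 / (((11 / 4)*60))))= 561 / 28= 20.04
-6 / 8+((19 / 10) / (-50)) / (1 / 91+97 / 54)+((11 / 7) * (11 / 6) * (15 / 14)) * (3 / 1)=923556783 / 108792250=8.49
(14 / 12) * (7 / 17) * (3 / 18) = 49 / 612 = 0.08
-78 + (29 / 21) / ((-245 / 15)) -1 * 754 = -832.08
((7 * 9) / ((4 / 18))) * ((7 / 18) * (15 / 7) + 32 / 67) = 99603 / 268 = 371.65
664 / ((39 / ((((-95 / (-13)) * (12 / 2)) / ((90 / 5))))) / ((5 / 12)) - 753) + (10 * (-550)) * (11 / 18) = -3423461450 / 1018269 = -3362.04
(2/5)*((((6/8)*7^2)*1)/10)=147/100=1.47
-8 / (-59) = 8 / 59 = 0.14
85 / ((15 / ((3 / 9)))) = 17 / 9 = 1.89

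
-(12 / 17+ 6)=-114 / 17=-6.71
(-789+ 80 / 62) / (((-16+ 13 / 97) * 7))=2368643 / 333963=7.09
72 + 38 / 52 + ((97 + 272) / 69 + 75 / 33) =528551 / 6578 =80.35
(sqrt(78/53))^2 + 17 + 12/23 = 23153/1219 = 18.99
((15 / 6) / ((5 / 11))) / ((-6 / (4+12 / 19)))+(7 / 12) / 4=-3739 / 912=-4.10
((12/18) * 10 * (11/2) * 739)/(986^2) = 0.03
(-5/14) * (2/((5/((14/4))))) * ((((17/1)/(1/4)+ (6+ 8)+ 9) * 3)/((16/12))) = -819/8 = -102.38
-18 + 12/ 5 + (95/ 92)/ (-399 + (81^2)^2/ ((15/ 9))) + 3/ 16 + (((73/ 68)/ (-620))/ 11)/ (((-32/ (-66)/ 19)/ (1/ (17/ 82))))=-32873251684360741/ 2128785878686080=-15.44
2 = 2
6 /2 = 3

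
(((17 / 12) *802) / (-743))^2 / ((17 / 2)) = 0.28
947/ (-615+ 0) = -1.54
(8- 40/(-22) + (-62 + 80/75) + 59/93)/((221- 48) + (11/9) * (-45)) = -258209/603570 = -0.43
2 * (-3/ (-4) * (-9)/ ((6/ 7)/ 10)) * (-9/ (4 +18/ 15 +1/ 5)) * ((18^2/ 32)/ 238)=6075/ 544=11.17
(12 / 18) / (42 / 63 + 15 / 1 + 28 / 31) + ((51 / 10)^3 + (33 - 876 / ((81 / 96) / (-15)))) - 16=72687542573 / 4623000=15723.02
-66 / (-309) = 22 / 103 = 0.21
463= 463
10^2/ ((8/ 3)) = 75/ 2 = 37.50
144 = 144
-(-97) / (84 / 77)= 1067 / 12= 88.92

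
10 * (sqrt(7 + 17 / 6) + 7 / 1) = 101.36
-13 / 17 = -0.76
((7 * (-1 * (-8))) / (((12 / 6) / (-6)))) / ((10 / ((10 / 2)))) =-84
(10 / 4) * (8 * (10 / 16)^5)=1.91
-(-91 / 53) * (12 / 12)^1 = 91 / 53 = 1.72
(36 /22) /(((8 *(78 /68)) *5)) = 51 /1430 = 0.04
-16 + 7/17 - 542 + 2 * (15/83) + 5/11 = -8641662/15521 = -556.77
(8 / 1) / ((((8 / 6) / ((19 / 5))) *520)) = 0.04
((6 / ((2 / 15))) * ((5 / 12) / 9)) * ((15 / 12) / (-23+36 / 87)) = -725 / 6288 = -0.12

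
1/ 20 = 0.05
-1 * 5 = -5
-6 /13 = -0.46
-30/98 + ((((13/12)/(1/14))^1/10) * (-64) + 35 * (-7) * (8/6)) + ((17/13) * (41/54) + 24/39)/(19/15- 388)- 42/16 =-567590994193/1330285320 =-426.67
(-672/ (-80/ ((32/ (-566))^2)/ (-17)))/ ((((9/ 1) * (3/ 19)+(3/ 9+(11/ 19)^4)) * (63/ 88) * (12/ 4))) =-99819630592/ 876761913705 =-0.11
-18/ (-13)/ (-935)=-18/ 12155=-0.00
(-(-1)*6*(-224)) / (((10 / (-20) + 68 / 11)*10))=-14784 / 625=-23.65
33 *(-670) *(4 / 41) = -2157.07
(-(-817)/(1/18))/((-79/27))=-397062/79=-5026.10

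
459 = 459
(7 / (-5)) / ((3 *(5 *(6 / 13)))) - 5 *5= -11341 / 450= -25.20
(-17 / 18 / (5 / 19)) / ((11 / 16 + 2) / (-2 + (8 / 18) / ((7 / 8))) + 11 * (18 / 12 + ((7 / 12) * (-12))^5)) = 242896 / 12511480545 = 0.00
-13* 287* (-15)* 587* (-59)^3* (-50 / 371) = 48192849831750 / 53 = 909299053429.25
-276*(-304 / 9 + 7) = 22172 / 3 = 7390.67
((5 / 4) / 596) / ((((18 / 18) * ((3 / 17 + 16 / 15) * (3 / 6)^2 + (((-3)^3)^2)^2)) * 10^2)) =51 / 1292295206608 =0.00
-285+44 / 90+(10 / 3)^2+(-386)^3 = -287563647 / 5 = -57512729.40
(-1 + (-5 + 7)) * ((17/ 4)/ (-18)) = -17/ 72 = -0.24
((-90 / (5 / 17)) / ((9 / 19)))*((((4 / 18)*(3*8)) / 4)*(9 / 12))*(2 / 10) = -646 / 5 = -129.20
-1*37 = -37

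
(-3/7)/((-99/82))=82/231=0.35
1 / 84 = 0.01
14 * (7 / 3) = 98 / 3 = 32.67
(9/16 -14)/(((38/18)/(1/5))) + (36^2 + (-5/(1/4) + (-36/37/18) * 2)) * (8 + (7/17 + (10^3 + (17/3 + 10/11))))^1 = 2723899425899/2103376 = 1295013.08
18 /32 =9 /16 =0.56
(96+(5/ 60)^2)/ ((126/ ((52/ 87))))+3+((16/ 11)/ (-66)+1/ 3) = 25694659/ 6821496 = 3.77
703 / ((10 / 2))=703 / 5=140.60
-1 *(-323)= 323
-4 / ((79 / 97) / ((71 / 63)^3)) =-138869468 / 19753713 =-7.03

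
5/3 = 1.67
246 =246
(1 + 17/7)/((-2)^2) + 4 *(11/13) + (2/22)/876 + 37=36163999/876876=41.24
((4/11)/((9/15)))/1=20/33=0.61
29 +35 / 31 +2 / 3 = 2864 / 93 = 30.80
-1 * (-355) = 355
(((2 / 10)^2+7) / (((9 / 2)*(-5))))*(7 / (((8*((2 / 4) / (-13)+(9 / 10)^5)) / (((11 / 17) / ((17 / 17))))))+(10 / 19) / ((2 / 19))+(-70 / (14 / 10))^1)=37768178272 / 2744961525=13.76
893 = 893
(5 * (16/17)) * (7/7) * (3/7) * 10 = 2400/119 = 20.17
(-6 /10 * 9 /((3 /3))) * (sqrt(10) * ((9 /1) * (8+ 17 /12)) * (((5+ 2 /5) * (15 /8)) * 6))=-2224179 * sqrt(10) /80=-87918.39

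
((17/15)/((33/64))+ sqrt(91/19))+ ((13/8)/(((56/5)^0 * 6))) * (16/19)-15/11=9992/9405+ sqrt(1729)/19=3.25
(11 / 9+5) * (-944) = -52864 / 9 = -5873.78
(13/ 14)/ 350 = 13/ 4900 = 0.00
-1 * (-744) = 744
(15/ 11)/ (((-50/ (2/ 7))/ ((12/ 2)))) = -18/ 385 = -0.05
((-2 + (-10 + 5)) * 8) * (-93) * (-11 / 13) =-57288 / 13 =-4406.77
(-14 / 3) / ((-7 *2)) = 1 / 3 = 0.33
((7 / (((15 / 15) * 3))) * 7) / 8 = 49 / 24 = 2.04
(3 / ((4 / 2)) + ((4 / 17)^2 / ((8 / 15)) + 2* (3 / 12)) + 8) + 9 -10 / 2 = 4076 / 289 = 14.10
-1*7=-7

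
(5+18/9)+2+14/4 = 25/2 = 12.50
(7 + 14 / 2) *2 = 28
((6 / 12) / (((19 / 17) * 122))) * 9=153 / 4636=0.03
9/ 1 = 9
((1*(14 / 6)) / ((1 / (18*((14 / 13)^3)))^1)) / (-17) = -115248 / 37349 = -3.09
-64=-64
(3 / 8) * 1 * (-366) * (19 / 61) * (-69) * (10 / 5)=11799 / 2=5899.50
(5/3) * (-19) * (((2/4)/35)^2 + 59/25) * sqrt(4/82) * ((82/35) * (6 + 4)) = -14649 * sqrt(82)/343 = -386.74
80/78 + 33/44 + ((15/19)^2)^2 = 43996417/20330076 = 2.16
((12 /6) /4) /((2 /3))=0.75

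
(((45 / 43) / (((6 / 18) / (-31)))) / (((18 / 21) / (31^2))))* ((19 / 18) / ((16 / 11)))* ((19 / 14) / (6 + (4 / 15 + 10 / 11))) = -97597550325 / 6516736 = -14976.45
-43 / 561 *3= -43 / 187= -0.23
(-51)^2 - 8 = 2593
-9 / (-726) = 0.01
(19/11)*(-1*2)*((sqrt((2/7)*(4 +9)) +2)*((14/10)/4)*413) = -54929/55 - 7847*sqrt(182)/110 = -1961.09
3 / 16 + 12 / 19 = 249 / 304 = 0.82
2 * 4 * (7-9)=-16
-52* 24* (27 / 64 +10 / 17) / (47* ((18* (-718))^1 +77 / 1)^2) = -42861 / 263742563582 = -0.00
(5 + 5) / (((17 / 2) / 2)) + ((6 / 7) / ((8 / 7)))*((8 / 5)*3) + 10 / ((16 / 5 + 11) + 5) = 26413 / 4080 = 6.47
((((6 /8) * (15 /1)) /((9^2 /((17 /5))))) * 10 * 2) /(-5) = -17 /9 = -1.89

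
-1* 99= -99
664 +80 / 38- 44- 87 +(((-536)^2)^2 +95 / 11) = 17250649361386 / 209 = 82538992159.74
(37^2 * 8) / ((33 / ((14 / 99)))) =46.93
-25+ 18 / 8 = -91 / 4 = -22.75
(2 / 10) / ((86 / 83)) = 83 / 430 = 0.19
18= 18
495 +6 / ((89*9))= 132167 / 267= 495.01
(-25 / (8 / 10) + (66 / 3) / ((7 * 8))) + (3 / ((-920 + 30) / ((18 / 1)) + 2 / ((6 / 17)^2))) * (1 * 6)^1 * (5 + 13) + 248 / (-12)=-61.23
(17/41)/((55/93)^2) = 147033/124025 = 1.19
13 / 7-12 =-10.14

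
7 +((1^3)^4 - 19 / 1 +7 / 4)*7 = -427 / 4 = -106.75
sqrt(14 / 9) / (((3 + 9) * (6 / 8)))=sqrt(14) / 27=0.14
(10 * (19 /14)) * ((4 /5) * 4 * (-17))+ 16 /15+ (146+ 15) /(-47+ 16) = -2416553 /3255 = -742.41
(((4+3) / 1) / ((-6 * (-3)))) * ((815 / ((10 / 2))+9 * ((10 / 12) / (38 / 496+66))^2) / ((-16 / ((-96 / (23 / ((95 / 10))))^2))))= -126411770701336 / 20293480543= -6229.18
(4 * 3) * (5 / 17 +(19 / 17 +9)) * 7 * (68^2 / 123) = 32878.83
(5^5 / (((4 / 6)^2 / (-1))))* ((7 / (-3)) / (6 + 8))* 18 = 84375 / 4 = 21093.75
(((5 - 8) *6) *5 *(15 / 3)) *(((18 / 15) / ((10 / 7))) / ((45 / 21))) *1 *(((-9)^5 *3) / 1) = 156243654 / 5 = 31248730.80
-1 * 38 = -38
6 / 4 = 3 / 2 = 1.50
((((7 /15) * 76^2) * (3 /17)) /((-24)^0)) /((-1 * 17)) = -40432 /1445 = -27.98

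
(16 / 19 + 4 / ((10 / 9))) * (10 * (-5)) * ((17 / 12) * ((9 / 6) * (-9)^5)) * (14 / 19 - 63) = -1252848833145 / 722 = -1735247691.34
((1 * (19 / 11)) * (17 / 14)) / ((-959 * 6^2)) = -323 / 5316696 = -0.00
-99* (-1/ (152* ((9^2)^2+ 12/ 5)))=165/ 1662728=0.00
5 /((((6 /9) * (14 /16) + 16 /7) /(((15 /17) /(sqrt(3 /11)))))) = 2100 * sqrt(33) /4097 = 2.94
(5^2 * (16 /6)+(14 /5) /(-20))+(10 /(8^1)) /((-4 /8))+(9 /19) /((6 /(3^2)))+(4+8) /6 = 190201 /2850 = 66.74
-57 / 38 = -3 / 2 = -1.50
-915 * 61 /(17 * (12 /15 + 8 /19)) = -5302425 /1972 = -2688.86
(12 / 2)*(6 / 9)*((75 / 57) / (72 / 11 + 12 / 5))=1375 / 2337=0.59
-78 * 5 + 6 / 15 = -1948 / 5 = -389.60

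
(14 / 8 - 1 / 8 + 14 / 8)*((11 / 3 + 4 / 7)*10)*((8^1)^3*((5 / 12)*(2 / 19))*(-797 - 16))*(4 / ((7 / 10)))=-13892544000 / 931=-14922174.01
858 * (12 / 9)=1144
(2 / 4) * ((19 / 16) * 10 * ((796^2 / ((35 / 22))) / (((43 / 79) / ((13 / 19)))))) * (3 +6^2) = 34895054766 / 301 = 115930414.50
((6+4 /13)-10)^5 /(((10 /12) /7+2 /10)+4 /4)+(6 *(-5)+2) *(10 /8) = -57108518915 /102848161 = -555.27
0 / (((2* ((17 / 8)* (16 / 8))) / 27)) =0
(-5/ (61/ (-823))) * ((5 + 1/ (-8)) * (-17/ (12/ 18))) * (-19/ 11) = 155509965/ 10736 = 14484.91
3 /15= 1 /5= 0.20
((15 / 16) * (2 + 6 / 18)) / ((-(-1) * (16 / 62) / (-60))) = -16275 / 32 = -508.59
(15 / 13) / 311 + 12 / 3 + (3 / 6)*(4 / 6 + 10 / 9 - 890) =-16014188 / 36387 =-440.11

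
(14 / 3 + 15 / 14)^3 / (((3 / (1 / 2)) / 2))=13997521 / 222264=62.98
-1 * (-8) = 8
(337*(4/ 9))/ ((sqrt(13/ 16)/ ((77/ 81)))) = 415184*sqrt(13)/ 9477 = 157.96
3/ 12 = 1/ 4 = 0.25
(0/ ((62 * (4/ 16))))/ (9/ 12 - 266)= 0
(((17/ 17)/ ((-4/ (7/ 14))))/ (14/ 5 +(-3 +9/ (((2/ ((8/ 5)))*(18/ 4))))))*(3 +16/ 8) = -25/ 56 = -0.45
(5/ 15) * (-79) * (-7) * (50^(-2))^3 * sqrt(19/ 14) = 79 * sqrt(266)/ 93750000000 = 0.00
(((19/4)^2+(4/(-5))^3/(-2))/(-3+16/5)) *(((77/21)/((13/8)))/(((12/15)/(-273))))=-3514049/40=-87851.22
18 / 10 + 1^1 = 14 / 5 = 2.80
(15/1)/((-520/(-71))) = 213/104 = 2.05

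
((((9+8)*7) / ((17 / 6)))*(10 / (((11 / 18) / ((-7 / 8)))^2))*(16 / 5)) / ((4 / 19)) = 1583631 / 121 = 13087.86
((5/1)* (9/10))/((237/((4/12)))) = 0.01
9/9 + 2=3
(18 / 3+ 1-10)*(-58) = 174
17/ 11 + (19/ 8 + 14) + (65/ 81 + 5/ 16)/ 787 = 17.92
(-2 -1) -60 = -63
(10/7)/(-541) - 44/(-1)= 166618/3787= 44.00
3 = 3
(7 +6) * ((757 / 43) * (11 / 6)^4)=144082081 / 55728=2585.45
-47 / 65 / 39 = -47 / 2535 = -0.02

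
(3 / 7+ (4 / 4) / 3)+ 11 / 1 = 247 / 21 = 11.76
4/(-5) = -4/5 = -0.80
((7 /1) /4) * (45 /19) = 315 /76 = 4.14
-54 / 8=-27 / 4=-6.75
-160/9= -17.78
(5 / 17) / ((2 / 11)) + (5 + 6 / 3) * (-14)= -3277 / 34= -96.38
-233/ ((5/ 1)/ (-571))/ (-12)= -133043/ 60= -2217.38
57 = 57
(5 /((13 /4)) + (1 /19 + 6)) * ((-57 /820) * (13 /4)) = -1125 /656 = -1.71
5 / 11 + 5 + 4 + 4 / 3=356 / 33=10.79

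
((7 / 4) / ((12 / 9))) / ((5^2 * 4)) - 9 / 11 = -0.81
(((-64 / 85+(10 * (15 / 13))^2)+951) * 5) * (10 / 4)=77813995 / 5746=13542.29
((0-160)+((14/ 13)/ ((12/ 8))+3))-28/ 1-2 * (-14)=-6095/ 39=-156.28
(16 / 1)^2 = 256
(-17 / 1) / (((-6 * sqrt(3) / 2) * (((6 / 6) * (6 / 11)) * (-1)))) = -187 * sqrt(3) / 54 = -6.00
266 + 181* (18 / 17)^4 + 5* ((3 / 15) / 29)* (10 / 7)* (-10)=8358748026 / 16954763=493.00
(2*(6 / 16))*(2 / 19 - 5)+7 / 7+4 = 1.33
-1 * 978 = -978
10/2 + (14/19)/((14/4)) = 99/19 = 5.21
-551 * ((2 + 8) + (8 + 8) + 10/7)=-15113.14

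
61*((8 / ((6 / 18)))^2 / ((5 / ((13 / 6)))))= 76128 / 5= 15225.60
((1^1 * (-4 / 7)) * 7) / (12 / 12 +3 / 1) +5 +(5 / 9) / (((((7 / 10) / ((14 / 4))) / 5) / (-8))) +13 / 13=-955 / 9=-106.11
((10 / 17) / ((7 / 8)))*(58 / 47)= 4640 / 5593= 0.83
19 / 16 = 1.19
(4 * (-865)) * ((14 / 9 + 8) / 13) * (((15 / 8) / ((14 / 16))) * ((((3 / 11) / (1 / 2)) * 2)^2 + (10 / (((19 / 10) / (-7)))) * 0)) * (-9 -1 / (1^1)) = 714144000 / 11011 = 64857.32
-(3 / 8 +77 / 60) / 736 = -199 / 88320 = -0.00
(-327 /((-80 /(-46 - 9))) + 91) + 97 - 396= -6925 /16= -432.81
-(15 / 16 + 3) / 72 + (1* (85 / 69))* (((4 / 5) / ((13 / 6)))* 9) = 154579 / 38272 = 4.04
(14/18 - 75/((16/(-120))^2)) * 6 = -151847/6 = -25307.83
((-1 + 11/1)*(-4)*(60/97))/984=-100/3977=-0.03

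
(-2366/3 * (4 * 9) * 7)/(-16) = 24843/2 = 12421.50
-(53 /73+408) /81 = -29837 /5913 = -5.05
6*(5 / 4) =15 / 2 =7.50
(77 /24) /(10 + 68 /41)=0.28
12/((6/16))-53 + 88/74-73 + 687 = 21985/37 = 594.19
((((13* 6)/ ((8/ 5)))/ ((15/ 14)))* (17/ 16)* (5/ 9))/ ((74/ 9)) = 7735/ 2368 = 3.27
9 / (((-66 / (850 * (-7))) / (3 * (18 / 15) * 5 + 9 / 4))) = 722925 / 44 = 16430.11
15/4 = 3.75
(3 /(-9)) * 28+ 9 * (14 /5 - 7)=-707 /15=-47.13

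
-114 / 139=-0.82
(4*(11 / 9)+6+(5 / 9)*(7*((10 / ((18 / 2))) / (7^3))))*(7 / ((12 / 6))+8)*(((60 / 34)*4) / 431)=19903280 / 9693621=2.05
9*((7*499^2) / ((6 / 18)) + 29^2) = 47068758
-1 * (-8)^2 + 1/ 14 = -895/ 14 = -63.93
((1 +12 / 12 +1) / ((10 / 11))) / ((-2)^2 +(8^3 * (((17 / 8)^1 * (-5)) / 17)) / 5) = -11 / 200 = -0.06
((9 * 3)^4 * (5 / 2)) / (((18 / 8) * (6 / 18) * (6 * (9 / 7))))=229635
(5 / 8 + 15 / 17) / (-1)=-205 / 136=-1.51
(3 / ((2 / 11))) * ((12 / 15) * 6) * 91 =36036 / 5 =7207.20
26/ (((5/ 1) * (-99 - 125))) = -13/ 560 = -0.02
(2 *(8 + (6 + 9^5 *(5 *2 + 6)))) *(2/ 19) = 3779192/ 19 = 198904.84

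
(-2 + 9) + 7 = 14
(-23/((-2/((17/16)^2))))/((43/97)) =644759/22016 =29.29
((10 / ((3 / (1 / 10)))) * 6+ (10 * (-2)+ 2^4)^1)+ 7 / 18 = -29 / 18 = -1.61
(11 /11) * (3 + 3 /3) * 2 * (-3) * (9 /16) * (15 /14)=-405 /28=-14.46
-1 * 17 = -17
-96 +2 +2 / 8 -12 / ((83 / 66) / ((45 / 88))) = -32745 / 332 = -98.63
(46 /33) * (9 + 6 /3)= 15.33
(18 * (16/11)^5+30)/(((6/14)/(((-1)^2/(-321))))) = -55313762/51697371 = -1.07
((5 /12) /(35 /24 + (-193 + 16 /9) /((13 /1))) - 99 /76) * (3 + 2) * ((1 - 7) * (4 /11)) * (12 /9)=50301480 /2592227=19.40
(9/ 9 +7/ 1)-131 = -123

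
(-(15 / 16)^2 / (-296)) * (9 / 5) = 405 / 75776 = 0.01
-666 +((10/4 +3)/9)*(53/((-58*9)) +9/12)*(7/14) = -25023497/37584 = -665.80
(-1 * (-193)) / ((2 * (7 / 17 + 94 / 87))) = 285447 / 4414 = 64.67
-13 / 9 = -1.44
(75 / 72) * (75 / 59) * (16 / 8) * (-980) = -153125 / 59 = -2595.34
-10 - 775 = -785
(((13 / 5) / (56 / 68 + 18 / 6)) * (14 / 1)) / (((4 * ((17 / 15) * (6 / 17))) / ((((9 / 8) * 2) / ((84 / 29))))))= 1479 / 320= 4.62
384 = 384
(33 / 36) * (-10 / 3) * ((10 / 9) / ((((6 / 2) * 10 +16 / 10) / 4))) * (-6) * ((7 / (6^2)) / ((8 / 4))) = 9625 / 38394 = 0.25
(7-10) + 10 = 7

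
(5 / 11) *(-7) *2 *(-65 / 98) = 325 / 77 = 4.22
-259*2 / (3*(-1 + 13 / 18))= 621.60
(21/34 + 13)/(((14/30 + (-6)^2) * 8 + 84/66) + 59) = 76395/1974754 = 0.04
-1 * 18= -18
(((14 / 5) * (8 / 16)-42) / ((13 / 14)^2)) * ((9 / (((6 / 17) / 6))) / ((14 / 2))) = -869652 / 845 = -1029.17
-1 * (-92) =92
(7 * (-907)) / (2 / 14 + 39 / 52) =-177772 / 25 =-7110.88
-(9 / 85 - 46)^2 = -15217801 / 7225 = -2106.27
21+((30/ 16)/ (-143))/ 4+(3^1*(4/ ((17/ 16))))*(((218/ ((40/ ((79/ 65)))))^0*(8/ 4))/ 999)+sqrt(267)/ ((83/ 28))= 28*sqrt(267)/ 83+544500269/ 25904736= 26.53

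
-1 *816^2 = -665856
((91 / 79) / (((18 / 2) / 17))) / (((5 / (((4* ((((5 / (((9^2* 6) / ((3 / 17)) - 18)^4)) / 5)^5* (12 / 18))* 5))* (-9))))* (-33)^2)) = -1547 / 17824120097106983270032811602246432779801938473280815622054568582967197696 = -0.00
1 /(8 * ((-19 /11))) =-11 /152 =-0.07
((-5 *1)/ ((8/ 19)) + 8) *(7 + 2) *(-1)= 279/ 8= 34.88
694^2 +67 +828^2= 1167287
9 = 9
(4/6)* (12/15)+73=1103/15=73.53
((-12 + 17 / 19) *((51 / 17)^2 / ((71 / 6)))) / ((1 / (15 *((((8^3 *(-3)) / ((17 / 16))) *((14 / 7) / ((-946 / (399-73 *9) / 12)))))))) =302420459520 / 252263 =1198830.03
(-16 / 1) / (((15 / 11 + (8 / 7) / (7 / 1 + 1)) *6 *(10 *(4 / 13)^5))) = -28589561 / 445440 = -64.18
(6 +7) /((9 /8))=104 /9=11.56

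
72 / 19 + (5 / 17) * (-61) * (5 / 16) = -1.82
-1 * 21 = -21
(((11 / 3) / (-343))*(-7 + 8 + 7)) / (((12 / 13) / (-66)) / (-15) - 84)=31460 / 30900527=0.00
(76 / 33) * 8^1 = 608 / 33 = 18.42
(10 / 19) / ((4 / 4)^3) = 10 / 19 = 0.53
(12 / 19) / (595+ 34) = 12 / 11951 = 0.00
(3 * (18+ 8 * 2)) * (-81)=-8262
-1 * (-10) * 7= 70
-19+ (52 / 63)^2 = -72707 / 3969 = -18.32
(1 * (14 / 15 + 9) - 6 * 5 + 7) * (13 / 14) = -182 / 15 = -12.13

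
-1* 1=-1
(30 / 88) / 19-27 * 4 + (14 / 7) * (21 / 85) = -7638093 / 71060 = -107.49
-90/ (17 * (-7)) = 0.76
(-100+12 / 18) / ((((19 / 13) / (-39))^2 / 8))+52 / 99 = -20222540156 / 35739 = -565839.56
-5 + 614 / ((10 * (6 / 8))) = 1153 / 15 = 76.87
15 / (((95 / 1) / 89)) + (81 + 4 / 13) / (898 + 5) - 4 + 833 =26865055 / 31863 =843.14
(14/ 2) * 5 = 35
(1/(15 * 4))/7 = 1/420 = 0.00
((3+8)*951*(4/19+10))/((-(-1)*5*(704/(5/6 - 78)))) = -14236787/6080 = -2341.58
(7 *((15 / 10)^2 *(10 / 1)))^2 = 99225 / 4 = 24806.25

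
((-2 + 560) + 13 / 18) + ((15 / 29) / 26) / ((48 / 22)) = 558.73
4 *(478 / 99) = 1912 / 99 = 19.31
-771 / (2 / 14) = -5397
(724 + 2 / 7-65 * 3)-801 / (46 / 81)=-283737 / 322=-881.17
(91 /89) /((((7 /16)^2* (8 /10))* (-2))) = -2080 /623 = -3.34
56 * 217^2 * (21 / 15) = 18458888 / 5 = 3691777.60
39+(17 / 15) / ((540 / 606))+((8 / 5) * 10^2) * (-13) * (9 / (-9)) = 2862367 / 1350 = 2120.27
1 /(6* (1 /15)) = 5 /2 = 2.50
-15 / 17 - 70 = -1205 / 17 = -70.88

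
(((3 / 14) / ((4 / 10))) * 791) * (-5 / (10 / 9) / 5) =-3051 / 8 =-381.38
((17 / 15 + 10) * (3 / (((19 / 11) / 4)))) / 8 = 9.67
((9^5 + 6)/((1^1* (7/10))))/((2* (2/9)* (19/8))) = 79924.06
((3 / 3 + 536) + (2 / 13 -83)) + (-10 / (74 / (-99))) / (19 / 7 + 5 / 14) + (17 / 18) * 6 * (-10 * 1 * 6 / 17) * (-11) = 14033614 / 20683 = 678.51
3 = 3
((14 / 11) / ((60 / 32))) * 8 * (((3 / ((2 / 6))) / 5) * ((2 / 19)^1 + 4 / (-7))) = -23808 / 5225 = -4.56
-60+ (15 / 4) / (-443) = -106335 / 1772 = -60.01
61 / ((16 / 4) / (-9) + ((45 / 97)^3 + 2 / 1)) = 501057477 / 13597547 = 36.85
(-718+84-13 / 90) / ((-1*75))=8.46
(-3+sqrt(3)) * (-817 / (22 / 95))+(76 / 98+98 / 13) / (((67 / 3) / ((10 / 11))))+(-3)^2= 9946359957 / 938938 - 77615 * sqrt(3) / 22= 4482.61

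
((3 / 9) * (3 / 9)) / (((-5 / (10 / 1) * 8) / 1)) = -1 / 36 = -0.03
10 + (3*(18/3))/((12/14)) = 31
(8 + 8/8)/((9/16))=16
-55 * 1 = -55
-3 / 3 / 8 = -1 / 8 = -0.12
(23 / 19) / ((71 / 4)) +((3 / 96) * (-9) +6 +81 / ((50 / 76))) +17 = 157462779 / 1079200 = 145.91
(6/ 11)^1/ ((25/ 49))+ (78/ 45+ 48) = 41912/ 825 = 50.80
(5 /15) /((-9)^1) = -1 /27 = -0.04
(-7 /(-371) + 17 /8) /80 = 909 /33920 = 0.03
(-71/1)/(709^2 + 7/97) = -6887/48760064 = -0.00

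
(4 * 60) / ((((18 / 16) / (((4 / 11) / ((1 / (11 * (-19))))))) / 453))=-7344640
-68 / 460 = -17 / 115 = -0.15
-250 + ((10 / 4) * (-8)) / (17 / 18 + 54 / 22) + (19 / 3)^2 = -215.77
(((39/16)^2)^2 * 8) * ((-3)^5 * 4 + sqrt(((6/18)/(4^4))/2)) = -562166163/2048 + 771147 * sqrt(6)/262144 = -274487.99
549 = 549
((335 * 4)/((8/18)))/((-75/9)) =-1809/5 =-361.80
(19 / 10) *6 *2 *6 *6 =4104 / 5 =820.80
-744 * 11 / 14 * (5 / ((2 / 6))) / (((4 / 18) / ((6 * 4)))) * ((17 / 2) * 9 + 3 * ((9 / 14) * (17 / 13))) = -47669426640 / 637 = -74834264.74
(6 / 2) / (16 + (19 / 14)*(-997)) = -42 / 18719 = -0.00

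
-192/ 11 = -17.45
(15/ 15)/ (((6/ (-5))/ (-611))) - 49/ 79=241051/ 474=508.55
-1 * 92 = -92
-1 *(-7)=7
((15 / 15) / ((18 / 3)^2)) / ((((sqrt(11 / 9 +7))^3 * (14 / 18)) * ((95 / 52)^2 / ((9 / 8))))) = 41067 * sqrt(74) / 691892600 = 0.00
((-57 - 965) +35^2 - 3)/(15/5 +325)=25/41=0.61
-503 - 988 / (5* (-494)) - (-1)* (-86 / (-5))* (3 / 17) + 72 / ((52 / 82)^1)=-426559 / 1105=-386.03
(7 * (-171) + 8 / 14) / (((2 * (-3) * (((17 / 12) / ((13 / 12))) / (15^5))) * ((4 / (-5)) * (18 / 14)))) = -15310546875 / 136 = -112577550.55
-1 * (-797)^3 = 506261573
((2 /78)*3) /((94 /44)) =22 /611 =0.04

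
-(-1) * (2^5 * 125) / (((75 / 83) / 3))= 13280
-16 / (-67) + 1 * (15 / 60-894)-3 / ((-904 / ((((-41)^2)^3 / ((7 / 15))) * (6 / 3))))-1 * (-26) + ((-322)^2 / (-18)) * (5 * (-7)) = 32319267332057 / 476973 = 67759112.85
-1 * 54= -54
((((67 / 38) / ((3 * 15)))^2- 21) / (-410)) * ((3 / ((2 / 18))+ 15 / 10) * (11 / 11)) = 61401611 / 42066000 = 1.46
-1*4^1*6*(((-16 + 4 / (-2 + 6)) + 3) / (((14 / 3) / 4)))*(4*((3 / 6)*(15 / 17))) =51840 / 119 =435.63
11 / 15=0.73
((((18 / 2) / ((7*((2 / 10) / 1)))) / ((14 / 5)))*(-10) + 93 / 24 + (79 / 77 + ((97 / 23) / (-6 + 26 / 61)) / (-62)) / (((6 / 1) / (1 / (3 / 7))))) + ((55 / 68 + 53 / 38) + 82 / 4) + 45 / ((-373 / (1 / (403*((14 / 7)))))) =193717572732949 / 48152959975120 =4.02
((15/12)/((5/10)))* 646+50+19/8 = 13339/8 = 1667.38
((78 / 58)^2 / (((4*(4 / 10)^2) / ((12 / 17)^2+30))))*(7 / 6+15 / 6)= 614445975 / 1944392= 316.01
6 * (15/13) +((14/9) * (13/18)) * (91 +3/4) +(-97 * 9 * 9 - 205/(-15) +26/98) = -1596012395/206388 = -7733.07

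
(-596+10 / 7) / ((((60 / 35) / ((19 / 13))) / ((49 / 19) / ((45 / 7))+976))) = -1737266663 / 3510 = -494947.77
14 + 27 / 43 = 629 / 43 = 14.63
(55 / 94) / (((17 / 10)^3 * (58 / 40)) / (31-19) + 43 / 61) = 402600000 / 893521559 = 0.45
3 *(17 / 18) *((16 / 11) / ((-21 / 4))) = -544 / 693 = -0.78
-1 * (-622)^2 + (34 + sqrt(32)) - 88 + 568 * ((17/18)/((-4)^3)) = -55720279/144 + 4 * sqrt(2) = -386940.73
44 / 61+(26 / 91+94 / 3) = 41428 / 1281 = 32.34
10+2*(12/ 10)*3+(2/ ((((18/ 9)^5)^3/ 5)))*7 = 1409199/ 81920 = 17.20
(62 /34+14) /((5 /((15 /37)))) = 807 /629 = 1.28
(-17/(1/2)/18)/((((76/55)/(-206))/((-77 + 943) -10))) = 41218540/171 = 241044.09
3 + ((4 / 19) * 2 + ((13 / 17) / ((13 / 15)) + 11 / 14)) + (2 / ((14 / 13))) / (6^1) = 36619 / 6783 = 5.40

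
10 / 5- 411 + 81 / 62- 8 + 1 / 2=-12871 / 31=-415.19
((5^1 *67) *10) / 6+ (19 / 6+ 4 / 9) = 10115 / 18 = 561.94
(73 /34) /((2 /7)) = 511 /68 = 7.51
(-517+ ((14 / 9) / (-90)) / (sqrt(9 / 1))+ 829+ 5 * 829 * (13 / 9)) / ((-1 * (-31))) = 7653548 / 37665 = 203.20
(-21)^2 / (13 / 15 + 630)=6615 / 9463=0.70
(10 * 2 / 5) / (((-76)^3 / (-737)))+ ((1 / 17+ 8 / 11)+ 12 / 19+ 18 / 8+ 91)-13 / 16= 963122869 / 10261064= 93.86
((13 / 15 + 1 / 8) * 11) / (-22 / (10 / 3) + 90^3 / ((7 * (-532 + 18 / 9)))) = -485639 / 9041832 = -0.05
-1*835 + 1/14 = -11689/14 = -834.93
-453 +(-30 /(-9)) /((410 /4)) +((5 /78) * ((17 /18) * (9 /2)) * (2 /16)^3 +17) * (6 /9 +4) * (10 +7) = 8799992827 /9824256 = 895.74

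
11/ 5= 2.20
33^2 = 1089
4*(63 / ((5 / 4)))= 1008 / 5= 201.60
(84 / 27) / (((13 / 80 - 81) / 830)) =-1859200 / 58203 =-31.94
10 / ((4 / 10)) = 25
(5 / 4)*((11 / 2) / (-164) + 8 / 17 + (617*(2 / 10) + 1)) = 3480457 / 22304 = 156.05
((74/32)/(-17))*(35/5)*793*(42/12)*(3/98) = -88023/1088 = -80.90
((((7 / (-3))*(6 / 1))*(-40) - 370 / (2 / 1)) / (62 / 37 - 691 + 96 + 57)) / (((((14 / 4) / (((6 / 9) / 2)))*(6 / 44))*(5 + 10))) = -925 / 28413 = -0.03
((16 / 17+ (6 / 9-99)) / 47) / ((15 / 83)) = -412261 / 35955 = -11.47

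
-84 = -84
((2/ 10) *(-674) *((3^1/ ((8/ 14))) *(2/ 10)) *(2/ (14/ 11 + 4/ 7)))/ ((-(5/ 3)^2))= 4904361/ 88750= 55.26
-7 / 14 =-1 / 2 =-0.50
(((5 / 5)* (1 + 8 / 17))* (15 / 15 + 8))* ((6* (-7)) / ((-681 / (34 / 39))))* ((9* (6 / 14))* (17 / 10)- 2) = 9570 / 2951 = 3.24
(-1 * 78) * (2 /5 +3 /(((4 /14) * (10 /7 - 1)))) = -9711 /5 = -1942.20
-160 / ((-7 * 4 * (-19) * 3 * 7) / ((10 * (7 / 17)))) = -0.06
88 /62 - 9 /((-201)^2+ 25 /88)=156409220 /110214703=1.42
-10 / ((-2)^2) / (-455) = 1 / 182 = 0.01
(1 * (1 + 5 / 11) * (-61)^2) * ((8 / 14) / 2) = 119072 / 77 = 1546.39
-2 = -2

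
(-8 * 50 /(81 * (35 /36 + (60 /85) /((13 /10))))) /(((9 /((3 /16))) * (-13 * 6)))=170 /195291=0.00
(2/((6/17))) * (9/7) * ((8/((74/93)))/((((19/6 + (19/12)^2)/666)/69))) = 593303.77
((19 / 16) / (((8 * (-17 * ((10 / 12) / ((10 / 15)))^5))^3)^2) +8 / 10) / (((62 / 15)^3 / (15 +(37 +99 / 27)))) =6757446789555253560780251446827 / 10715161533340811729431152343750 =0.63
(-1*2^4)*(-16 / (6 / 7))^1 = 896 / 3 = 298.67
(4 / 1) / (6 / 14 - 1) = -7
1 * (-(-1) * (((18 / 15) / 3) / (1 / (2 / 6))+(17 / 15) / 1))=19 / 15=1.27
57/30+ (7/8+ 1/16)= 227/80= 2.84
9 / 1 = 9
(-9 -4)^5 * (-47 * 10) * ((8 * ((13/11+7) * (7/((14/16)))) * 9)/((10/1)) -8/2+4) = 904647968640/11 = 82240724421.82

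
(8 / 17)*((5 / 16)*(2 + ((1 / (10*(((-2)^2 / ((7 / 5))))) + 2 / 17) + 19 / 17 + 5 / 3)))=50357 / 69360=0.73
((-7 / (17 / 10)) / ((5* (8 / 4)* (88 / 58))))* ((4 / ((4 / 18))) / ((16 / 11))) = -1827 / 544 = -3.36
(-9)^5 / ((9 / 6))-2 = -39368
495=495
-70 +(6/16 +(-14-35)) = -949/8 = -118.62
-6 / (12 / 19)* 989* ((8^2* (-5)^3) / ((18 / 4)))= 150328000 / 9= 16703111.11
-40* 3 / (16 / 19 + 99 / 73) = -54.59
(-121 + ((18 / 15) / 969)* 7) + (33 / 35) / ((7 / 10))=-119.64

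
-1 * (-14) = 14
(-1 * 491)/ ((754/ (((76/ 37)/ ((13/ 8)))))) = -149264/ 181337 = -0.82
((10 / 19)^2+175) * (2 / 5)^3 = 20248 / 1805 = 11.22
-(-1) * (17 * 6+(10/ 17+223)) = 5535/ 17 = 325.59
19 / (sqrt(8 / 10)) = 19 * sqrt(5) / 2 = 21.24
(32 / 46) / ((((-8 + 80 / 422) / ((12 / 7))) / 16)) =-40512 / 16583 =-2.44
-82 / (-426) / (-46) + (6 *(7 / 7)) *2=117535 / 9798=12.00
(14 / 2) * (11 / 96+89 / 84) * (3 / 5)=789 / 160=4.93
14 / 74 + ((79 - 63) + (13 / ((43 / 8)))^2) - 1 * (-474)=496.04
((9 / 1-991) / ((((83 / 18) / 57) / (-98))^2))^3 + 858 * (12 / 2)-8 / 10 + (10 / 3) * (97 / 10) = -14677981677209748431935118944752417251563 / 4904105600535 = -2992998697990617112427216000.00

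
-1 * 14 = -14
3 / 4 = 0.75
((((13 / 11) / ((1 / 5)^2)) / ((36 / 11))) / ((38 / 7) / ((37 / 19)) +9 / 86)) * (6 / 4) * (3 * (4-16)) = -10858575 / 64423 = -168.55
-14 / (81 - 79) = -7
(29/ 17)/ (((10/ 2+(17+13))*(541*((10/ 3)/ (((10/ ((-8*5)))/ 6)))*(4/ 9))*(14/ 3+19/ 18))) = -2349/ 5304829600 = -0.00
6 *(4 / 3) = 8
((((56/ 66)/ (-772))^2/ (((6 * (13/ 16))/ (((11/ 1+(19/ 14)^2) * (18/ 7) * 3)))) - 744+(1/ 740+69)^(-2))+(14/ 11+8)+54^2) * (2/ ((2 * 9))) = 2332544987220256268254/ 9624153075808642371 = 242.36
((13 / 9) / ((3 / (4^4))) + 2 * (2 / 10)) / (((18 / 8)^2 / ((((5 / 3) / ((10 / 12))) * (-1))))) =-534208 / 10935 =-48.85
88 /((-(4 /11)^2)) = -1331 /2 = -665.50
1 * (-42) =-42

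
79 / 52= 1.52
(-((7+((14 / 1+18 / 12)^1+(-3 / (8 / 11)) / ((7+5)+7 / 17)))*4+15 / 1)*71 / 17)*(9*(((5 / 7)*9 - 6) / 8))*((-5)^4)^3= -20475301025390625 / 401744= -50966040626.35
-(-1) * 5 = 5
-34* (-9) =306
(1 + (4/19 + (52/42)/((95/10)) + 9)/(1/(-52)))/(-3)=161.57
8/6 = 4/3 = 1.33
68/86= 34/43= 0.79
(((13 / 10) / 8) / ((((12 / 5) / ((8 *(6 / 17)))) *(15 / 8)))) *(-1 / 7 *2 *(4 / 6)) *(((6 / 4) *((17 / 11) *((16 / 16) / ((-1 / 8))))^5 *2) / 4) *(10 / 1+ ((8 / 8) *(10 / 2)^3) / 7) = 925043851264 / 7891499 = 117220.30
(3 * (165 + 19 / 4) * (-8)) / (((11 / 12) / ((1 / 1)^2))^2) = -586656 / 121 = -4848.40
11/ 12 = 0.92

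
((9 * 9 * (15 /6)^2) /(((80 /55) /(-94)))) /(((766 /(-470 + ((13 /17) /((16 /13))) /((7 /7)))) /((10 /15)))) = 44553987225 /3333632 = 13365.00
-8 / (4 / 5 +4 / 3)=-15 / 4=-3.75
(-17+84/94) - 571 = -27594/47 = -587.11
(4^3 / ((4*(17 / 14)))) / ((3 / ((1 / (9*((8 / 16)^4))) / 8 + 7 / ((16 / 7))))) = 6622 / 459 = 14.43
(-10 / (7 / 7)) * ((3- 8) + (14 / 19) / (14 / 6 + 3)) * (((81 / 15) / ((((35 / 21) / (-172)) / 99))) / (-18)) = 149017.41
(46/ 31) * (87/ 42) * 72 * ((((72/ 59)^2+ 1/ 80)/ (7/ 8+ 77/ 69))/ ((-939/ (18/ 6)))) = -98983875204/ 185599905785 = -0.53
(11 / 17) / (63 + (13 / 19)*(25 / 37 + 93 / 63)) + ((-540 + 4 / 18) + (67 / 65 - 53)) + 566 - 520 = -54376661627 / 99638955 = -545.74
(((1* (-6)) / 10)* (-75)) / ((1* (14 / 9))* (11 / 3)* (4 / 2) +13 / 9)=1215 / 347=3.50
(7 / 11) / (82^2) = 7 / 73964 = 0.00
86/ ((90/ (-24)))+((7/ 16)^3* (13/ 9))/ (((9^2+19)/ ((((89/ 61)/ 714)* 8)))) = -65752048267/ 2867097600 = -22.93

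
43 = 43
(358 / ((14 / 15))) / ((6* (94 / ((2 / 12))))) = 895 / 7896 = 0.11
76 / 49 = 1.55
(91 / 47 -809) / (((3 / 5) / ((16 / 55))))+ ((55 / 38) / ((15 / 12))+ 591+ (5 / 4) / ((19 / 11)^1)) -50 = 151.58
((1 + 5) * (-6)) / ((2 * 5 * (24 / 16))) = -12 / 5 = -2.40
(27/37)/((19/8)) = 216/703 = 0.31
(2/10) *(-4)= -4/5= -0.80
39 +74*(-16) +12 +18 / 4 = -2257 / 2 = -1128.50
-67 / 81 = -0.83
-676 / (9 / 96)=-21632 / 3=-7210.67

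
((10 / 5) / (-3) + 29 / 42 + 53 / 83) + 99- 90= 33683 / 3486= 9.66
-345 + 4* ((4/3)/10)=-5167/15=-344.47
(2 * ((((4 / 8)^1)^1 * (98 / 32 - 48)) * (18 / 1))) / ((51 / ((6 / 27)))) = -719 / 204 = -3.52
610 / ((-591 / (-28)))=17080 / 591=28.90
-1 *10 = -10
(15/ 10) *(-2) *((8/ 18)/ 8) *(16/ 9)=-8/ 27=-0.30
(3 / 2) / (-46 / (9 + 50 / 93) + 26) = 2661 / 37568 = 0.07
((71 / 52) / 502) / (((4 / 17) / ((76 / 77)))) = 22933 / 2010008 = 0.01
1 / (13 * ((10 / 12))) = 6 / 65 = 0.09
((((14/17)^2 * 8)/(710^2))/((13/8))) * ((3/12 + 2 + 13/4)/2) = 8624/473475925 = 0.00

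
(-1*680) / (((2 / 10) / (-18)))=61200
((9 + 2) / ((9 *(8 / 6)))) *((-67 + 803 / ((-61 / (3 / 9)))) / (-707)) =0.09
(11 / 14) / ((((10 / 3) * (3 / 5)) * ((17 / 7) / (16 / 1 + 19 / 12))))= 2321 / 816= 2.84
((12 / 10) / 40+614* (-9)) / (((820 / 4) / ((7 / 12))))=-1289393 / 82000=-15.72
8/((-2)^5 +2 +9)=-8/21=-0.38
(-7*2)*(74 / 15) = -1036 / 15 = -69.07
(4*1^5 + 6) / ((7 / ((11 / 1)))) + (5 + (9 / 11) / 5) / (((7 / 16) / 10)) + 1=10375 / 77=134.74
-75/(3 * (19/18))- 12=-678/19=-35.68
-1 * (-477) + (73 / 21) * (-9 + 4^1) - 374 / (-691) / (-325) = 2167590046 / 4716075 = 459.62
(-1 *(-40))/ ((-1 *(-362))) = 20/ 181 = 0.11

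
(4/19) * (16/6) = 32/57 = 0.56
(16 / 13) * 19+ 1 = 317 / 13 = 24.38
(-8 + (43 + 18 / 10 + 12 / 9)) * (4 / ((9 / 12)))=9152 / 45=203.38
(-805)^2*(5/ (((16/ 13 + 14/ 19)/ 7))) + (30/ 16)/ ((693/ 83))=1725470280115/ 149688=11527111.59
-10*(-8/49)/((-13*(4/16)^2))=-1280/637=-2.01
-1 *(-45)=45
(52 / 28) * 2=26 / 7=3.71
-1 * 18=-18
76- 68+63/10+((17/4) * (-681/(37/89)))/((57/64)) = -7802.51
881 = 881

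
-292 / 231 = -1.26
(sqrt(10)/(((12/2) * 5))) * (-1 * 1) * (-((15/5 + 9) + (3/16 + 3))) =81 * sqrt(10)/160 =1.60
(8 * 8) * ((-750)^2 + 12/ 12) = 36000064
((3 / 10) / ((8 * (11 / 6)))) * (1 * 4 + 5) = 0.18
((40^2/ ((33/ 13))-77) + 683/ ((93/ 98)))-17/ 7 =3032910/ 2387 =1270.59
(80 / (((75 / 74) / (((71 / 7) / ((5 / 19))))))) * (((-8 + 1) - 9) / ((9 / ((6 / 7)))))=-51110912 / 11025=-4635.91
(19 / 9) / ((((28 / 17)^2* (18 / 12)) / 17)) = 93347 / 10584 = 8.82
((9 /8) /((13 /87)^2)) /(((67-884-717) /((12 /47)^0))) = -68121 /2073968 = -0.03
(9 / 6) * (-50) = -75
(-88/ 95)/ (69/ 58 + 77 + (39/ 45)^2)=-229680/ 19573363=-0.01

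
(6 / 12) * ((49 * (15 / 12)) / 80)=49 / 128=0.38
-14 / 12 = -7 / 6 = -1.17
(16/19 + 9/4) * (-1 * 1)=-3.09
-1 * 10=-10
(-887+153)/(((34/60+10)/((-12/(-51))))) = -88080/5389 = -16.34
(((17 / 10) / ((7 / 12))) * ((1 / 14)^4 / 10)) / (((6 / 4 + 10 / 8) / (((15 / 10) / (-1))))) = -153 / 36975400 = -0.00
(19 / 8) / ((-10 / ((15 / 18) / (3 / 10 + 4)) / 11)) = -1045 / 2064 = -0.51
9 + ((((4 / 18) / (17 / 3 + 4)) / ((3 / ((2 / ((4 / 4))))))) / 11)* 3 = 9.00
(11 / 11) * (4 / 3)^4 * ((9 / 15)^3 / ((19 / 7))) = 1792 / 7125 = 0.25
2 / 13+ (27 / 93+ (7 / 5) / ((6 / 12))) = 6537 / 2015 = 3.24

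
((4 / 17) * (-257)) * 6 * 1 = -6168 / 17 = -362.82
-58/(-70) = 29/35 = 0.83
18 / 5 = 3.60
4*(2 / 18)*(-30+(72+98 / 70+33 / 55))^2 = 7744 / 9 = 860.44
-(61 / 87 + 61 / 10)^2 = -35010889 / 756900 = -46.26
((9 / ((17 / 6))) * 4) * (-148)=-31968 / 17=-1880.47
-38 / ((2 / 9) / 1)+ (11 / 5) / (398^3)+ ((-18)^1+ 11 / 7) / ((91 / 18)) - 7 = -36394497518753 / 200797662520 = -181.25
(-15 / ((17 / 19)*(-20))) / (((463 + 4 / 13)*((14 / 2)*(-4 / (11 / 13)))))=-33 / 603568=-0.00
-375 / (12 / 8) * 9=-2250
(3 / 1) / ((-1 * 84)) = -1 / 28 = -0.04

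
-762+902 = 140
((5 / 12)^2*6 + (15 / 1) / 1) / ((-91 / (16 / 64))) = -55 / 1248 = -0.04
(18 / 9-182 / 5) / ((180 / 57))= -817 / 75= -10.89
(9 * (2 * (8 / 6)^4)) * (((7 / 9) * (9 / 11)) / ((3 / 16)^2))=917504 / 891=1029.75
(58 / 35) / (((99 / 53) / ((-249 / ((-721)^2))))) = -255142 / 600416355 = -0.00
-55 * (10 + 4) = -770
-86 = -86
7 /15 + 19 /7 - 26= -2396 /105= -22.82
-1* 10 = -10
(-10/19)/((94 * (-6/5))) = 25/5358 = 0.00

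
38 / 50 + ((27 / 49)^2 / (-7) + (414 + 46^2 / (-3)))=-366329626 / 1260525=-290.62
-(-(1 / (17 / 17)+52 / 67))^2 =-14161 / 4489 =-3.15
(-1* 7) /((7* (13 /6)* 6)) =-1 /13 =-0.08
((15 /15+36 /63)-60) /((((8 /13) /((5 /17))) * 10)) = -5317 /1904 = -2.79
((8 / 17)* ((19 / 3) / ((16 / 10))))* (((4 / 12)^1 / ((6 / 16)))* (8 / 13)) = 6080 / 5967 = 1.02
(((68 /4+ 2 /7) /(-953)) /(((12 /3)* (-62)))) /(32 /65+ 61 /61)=7865 /160477576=0.00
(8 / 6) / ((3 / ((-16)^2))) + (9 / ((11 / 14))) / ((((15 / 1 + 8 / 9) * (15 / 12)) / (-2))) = 112.62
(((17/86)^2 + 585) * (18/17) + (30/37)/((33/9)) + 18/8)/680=0.91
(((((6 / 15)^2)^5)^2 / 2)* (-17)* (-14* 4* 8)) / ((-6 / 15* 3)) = -1996488704 / 57220458984375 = -0.00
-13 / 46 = -0.28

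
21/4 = 5.25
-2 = -2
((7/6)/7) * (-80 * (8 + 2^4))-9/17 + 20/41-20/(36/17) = -2066866/6273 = -329.49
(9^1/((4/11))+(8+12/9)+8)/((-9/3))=-505/36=-14.03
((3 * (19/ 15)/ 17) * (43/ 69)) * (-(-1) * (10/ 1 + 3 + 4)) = 817/ 345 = 2.37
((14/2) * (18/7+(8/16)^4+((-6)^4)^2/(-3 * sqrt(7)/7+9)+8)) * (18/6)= 5878656 * sqrt(7)/31+1975339179/496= 4484263.24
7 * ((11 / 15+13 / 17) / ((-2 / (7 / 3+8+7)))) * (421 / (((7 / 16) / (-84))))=1873254656 / 255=7346096.69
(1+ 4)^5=3125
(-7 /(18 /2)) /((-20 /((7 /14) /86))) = 7 /30960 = 0.00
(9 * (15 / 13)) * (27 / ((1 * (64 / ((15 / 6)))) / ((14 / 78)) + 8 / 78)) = 382725 / 194828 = 1.96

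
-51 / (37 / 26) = -1326 / 37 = -35.84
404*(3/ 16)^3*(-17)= -46359/ 1024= -45.27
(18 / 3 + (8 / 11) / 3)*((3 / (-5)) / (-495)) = 206 / 27225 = 0.01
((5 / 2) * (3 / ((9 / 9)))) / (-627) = -0.01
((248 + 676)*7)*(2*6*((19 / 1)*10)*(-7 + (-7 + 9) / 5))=-97330464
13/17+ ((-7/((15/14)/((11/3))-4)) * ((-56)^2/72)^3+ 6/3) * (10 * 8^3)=5651990362884647/7076403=798709508.61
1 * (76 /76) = 1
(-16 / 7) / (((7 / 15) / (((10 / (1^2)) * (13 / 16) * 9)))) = -17550 / 49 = -358.16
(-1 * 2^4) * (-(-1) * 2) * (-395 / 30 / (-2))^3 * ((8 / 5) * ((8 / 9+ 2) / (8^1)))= -5275.31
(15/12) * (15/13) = 75/52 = 1.44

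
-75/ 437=-0.17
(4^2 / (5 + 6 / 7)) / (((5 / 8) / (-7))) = -30.60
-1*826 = -826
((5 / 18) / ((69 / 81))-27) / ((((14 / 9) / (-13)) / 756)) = 168525.78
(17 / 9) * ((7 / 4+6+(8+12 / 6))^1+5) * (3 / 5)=1547 / 60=25.78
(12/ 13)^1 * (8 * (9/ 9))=96/ 13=7.38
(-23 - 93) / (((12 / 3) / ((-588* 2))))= 34104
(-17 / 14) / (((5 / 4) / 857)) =-29138 / 35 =-832.51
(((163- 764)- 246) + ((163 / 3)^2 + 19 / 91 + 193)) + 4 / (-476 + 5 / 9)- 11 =8015885401 / 3504501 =2287.31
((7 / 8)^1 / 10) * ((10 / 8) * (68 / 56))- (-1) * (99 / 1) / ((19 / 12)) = 62.66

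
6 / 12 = 1 / 2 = 0.50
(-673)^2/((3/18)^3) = 97832664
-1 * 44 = -44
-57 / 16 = -3.56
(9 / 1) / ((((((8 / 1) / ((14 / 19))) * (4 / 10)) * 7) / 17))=765 / 152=5.03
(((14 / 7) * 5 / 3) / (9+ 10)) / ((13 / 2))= 20 / 741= 0.03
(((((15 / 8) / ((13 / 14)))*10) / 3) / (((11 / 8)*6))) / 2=175 / 429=0.41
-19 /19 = -1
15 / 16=0.94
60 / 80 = 3 / 4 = 0.75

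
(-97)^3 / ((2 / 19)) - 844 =-8671237.50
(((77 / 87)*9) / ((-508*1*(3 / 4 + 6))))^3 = -456533 / 36419391467523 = -0.00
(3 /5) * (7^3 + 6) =1047 /5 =209.40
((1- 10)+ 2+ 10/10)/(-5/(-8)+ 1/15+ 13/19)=-13680/3137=-4.36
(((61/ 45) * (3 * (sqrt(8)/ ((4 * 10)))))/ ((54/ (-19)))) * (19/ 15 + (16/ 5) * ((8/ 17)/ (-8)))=-12749 * sqrt(2)/ 165240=-0.11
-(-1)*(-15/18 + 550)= 3295/6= 549.17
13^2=169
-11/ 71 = -0.15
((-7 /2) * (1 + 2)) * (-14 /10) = 147 /10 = 14.70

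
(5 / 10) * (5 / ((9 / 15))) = 25 / 6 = 4.17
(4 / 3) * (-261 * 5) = -1740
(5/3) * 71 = 355/3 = 118.33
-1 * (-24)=24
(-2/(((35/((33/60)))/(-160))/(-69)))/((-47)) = 12144/1645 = 7.38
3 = 3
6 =6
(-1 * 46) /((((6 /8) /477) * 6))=-4876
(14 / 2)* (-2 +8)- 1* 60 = -18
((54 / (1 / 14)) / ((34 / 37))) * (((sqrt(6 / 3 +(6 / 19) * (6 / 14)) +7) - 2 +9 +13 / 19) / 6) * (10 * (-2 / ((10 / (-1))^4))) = -650349 / 161500 - 333 * sqrt(9443) / 80750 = -4.43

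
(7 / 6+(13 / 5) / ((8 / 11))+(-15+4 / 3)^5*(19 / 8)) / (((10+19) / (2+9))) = -60534611533 / 140940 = -429506.25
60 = 60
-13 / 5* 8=-104 / 5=-20.80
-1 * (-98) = 98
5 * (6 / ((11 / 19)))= 570 / 11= 51.82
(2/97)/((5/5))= 2/97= 0.02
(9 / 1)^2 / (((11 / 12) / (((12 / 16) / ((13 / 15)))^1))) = 10935 / 143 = 76.47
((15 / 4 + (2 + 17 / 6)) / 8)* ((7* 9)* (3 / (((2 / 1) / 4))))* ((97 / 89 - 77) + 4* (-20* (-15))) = 162296379 / 356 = 455888.71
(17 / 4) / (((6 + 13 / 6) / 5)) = 255 / 98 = 2.60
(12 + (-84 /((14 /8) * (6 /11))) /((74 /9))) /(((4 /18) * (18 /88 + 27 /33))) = 1056 /185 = 5.71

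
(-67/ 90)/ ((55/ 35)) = -469/ 990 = -0.47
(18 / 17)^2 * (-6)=-1944 / 289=-6.73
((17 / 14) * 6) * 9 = 459 / 7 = 65.57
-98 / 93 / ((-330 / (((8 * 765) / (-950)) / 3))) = -3332 / 485925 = -0.01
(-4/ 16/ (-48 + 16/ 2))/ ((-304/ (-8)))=0.00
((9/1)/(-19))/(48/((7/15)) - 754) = 63/86602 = 0.00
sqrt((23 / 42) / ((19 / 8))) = 2 * sqrt(9177) / 399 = 0.48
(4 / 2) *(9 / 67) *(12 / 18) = 12 / 67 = 0.18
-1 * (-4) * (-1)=-4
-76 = -76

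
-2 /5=-0.40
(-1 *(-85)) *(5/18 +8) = 12665/18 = 703.61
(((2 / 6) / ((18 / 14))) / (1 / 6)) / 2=7 / 9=0.78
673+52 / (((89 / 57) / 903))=2736389 / 89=30745.94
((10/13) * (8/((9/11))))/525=176/12285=0.01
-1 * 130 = -130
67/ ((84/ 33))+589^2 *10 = 97138617/ 28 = 3469236.32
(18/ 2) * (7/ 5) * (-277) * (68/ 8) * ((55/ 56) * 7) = -3263337/ 16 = -203958.56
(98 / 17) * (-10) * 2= -1960 / 17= -115.29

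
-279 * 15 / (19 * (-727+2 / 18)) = 37665 / 124298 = 0.30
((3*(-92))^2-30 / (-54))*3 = 685589 / 3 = 228529.67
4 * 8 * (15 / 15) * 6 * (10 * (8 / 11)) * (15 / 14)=115200 / 77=1496.10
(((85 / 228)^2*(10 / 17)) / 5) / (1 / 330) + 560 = 2449295 / 4332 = 565.40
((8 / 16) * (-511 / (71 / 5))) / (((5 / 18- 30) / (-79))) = -47.82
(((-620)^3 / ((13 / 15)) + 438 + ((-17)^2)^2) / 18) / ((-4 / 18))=3573828533 / 52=68727471.79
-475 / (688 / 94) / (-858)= 22325 / 295152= 0.08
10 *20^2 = 4000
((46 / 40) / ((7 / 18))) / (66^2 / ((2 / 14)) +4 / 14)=207 / 2134460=0.00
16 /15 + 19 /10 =89 /30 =2.97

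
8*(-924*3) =-22176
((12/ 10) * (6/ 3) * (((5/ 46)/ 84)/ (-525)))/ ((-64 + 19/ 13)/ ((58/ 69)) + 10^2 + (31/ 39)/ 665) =-7163/ 31001582815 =-0.00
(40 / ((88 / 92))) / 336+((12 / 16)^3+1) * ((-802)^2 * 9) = 30421780849 / 3696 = 8231001.31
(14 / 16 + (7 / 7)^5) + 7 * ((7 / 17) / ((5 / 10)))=1039 / 136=7.64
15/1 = 15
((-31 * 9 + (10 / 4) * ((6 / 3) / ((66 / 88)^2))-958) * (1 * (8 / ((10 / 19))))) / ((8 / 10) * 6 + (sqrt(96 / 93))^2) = -6510217 / 2034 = -3200.70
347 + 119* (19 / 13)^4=25418866 / 28561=889.99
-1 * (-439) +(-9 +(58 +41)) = 529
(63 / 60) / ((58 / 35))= 147 / 232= 0.63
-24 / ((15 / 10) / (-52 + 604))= -8832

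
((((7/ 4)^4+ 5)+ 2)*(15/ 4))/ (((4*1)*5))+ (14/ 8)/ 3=44905/ 12288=3.65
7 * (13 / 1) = 91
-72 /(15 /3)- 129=-143.40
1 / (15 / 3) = 1 / 5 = 0.20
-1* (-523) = 523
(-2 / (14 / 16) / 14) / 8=-0.02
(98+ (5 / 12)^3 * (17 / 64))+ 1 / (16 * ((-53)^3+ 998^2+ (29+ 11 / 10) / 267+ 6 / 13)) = 318741317611968043 / 3251824839806976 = 98.02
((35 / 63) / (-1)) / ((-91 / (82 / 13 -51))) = -415 / 1521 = -0.27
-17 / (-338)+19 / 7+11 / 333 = 2204179 / 787878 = 2.80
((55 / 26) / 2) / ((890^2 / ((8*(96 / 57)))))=0.00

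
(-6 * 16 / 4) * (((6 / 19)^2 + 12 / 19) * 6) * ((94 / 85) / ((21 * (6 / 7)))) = -198528 / 30685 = -6.47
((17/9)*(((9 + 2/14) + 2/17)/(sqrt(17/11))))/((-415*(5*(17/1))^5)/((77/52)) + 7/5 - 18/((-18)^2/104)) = -60610*sqrt(187)/73249978924945373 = -0.00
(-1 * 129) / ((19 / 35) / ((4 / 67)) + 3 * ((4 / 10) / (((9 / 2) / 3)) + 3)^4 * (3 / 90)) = -914287500 / 145152839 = -6.30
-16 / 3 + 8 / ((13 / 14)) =128 / 39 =3.28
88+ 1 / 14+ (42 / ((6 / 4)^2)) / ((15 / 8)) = 61757 / 630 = 98.03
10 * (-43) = -430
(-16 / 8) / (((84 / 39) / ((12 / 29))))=-78 / 203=-0.38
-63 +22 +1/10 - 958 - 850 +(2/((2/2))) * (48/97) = -1792473/970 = -1847.91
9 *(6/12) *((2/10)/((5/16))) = 72/25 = 2.88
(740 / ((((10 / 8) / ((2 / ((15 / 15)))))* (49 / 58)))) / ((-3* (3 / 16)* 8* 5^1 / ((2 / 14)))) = -137344 / 15435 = -8.90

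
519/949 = 0.55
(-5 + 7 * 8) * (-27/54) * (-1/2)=51/4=12.75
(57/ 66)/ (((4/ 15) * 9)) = 95/ 264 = 0.36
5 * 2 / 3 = 10 / 3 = 3.33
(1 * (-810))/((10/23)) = -1863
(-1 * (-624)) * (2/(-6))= -208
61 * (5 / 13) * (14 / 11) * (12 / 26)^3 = 922320 / 314171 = 2.94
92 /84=23 /21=1.10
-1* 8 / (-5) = 8 / 5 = 1.60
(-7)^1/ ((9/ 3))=-7/ 3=-2.33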